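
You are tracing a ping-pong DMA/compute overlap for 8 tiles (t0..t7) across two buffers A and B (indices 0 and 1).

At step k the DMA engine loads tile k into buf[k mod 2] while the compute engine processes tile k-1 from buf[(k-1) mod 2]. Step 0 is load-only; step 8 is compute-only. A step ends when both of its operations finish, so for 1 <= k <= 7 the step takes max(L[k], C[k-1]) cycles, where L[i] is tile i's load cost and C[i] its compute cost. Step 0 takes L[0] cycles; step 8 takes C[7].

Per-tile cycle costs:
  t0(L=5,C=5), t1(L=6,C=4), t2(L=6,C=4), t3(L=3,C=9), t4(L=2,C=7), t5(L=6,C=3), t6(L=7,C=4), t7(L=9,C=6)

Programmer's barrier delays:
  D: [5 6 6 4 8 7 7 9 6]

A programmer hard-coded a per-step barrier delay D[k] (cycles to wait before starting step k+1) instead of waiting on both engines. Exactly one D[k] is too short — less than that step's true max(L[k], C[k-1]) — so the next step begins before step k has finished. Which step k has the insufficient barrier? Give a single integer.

k=0 barrier L[0]=5→5c, D[0]=5 ok
k=1 barrier max(L[1]=6,C[0]=5)→6c, D[1]=6 ok
k=2 barrier max(L[2]=6,C[1]=4)→6c, D[2]=6 ok
k=3 barrier max(L[3]=3,C[2]=4)→4c, D[3]=4 ok
k=4 barrier max(L[4]=2,C[3]=9)→9c, D[4]=8 SHORT
k=5 barrier max(L[5]=6,C[4]=7)→7c, D[5]=7 ok
k=6 barrier max(L[6]=7,C[5]=3)→7c, D[6]=7 ok
k=7 barrier max(L[7]=9,C[6]=4)→9c, D[7]=9 ok
k=8 barrier C[7]=6→6c, D[8]=6 ok

hazard at step 4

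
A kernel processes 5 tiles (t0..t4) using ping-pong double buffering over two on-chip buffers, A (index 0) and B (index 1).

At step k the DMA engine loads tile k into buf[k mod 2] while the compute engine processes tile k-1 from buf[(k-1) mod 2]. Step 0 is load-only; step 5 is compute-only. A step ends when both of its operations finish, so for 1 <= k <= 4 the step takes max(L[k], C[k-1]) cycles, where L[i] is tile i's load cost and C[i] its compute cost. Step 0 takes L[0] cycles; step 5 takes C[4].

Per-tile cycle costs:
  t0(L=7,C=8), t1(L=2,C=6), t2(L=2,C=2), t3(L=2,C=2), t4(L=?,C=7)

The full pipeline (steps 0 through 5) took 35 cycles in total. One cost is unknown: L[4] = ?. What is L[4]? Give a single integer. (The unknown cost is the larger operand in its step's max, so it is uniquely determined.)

step 0 → dur = L[0]=7 = 7
step 1 → dur = max(L[1]=2, C[0]=8) = 8
step 2 → dur = max(L[2]=2, C[1]=6) = 6
step 3 → dur = max(L[3]=2, C[2]=2) = 2
step 4 → dur = max(L[4]=?, C[3]=2) = L[4]  (unknown; binding)
step 5 → dur = C[4]=7 = 7
sum of known step durations = 30
dur[4] = total - known = 35 - 30 = 5
L[4] is the binding max in step 4, so L[4] = dur[4] = 5

L[4] = 5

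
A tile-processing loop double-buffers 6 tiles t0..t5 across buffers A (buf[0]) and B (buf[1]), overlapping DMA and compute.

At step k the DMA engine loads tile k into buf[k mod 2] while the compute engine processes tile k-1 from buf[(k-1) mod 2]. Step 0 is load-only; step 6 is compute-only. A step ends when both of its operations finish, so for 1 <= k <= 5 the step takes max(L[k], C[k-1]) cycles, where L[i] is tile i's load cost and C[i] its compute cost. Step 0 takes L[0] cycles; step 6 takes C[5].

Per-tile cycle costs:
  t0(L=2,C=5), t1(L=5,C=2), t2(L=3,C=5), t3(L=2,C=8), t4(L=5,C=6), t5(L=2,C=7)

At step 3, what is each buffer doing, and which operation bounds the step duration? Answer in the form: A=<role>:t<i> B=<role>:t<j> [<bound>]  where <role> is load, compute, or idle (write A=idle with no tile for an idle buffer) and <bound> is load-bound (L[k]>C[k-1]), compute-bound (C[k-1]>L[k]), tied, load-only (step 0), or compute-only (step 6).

step 3: A=compute:t2 B=load:t3 [compute-bound]

  0. 2=2c; end=2; A:t0 B:-
  1. max(5,5)=5c; end=7; A:t0 B:t1
  2. max(3,2)=3c; end=10; A:t2 B:t1
  3. max(2,5)=5c; end=15; A:t2 B:t3
  4. max(5,8)=8c; end=23; A:t4 B:t3
  5. max(2,6)=6c; end=29; A:t4 B:t5
  6. 7=7c; end=36; A:t4 B:t5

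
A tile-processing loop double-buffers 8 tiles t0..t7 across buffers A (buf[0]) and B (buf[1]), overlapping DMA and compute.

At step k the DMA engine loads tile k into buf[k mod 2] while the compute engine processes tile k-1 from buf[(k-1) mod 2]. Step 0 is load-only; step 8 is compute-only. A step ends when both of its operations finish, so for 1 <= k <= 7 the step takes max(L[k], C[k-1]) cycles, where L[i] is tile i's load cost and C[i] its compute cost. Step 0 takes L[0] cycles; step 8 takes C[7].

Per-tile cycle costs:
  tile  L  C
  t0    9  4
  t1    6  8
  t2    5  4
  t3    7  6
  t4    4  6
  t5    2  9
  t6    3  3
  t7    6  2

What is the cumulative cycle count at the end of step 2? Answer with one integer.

end_cycle[2] = 23

[0] DMA t0→A (9c) ∥ CU idle ⇒ 9c, clock 9
[1] DMA t1→B (6c) ∥ CU A:t0 (4c) ⇒ 6c, clock 15
[2] DMA t2→A (5c) ∥ CU B:t1 (8c) ⇒ 8c, clock 23
[3] DMA t3→B (7c) ∥ CU A:t2 (4c) ⇒ 7c, clock 30
[4] DMA t4→A (4c) ∥ CU B:t3 (6c) ⇒ 6c, clock 36
[5] DMA t5→B (2c) ∥ CU A:t4 (6c) ⇒ 6c, clock 42
[6] DMA t6→A (3c) ∥ CU B:t5 (9c) ⇒ 9c, clock 51
[7] DMA t7→B (6c) ∥ CU A:t6 (3c) ⇒ 6c, clock 57
[8] DMA idle ∥ CU B:t7 (2c) ⇒ 2c, clock 59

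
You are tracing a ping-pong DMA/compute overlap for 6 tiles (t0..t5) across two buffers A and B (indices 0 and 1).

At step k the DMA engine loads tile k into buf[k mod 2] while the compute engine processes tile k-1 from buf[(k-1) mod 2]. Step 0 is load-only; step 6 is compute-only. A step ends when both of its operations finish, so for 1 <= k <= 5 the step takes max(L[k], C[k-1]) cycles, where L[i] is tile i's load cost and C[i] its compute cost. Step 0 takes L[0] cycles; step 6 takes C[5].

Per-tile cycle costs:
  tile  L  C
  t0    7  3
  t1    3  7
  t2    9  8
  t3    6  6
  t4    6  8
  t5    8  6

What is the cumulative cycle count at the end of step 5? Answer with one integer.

step 0: L[0]=7 → dur=7, Σ=7 | A=load:t0 B=idle [load-only]
step 1: L[1]=3 C[0]=3 → dur=3, Σ=10 | A=compute:t0 B=load:t1 [tied]
step 2: L[2]=9 C[1]=7 → dur=9, Σ=19 | A=load:t2 B=compute:t1 [load-bound]
step 3: L[3]=6 C[2]=8 → dur=8, Σ=27 | A=compute:t2 B=load:t3 [compute-bound]
step 4: L[4]=6 C[3]=6 → dur=6, Σ=33 | A=load:t4 B=compute:t3 [tied]
step 5: L[5]=8 C[4]=8 → dur=8, Σ=41 | A=compute:t4 B=load:t5 [tied]
step 6: C[5]=6 → dur=6, Σ=47 | A=idle B=compute:t5 [compute-only]

end_cycle[5] = 41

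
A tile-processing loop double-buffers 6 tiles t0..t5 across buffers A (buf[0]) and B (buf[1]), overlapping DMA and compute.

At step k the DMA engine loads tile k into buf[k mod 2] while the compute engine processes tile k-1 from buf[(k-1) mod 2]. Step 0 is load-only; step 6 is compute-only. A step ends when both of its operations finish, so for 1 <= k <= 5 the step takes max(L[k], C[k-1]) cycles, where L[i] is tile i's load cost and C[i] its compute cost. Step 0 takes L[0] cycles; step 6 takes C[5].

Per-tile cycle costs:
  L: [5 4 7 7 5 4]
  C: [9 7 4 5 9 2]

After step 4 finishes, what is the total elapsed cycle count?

end_cycle[4] = 33

  0. 5=5c; end=5; A:t0 B:-
  1. max(4,9)=9c; end=14; A:t0 B:t1
  2. max(7,7)=7c; end=21; A:t2 B:t1
  3. max(7,4)=7c; end=28; A:t2 B:t3
  4. max(5,5)=5c; end=33; A:t4 B:t3
  5. max(4,9)=9c; end=42; A:t4 B:t5
  6. 2=2c; end=44; A:t4 B:t5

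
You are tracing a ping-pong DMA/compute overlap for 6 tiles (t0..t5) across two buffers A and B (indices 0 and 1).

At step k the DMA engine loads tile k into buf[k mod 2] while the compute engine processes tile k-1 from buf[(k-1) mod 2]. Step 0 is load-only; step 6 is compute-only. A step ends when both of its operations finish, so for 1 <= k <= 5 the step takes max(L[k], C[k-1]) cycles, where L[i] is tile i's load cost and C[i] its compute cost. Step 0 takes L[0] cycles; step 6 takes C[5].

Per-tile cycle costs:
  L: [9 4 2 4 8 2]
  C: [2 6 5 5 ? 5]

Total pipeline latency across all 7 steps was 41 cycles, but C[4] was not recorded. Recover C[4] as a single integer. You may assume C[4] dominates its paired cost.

C[4] = 4

step 0: dur = L[0]=9 = 9
step 1: dur = max(L[1]=4, C[0]=2) = 4
step 2: dur = max(L[2]=2, C[1]=6) = 6
step 3: dur = max(L[3]=4, C[2]=5) = 5
step 4: dur = max(L[4]=8, C[3]=5) = 8
step 5: dur = max(L[5]=2, C[4]=?) = C[4]  (unknown; binding)
step 6: dur = C[5]=5 = 5
sum of known step durations = 37
dur[5] = total - known = 41 - 37 = 4
C[4] is the binding max in step 5, so C[4] = dur[5] = 4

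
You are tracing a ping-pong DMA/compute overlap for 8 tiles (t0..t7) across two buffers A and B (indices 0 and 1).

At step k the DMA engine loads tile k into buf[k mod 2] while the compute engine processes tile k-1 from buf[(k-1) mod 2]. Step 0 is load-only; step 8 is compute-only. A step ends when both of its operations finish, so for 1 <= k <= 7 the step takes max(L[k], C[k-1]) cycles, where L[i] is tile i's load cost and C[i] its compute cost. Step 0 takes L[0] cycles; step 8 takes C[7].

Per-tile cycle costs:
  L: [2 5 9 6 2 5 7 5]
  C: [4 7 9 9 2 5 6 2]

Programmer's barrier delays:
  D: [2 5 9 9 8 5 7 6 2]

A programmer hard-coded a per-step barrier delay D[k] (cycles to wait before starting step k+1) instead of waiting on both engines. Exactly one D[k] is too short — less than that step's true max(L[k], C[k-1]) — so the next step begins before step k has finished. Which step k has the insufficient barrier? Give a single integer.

k=0 barrier L[0]=2→2c, D[0]=2 ok
k=1 barrier max(L[1]=5,C[0]=4)→5c, D[1]=5 ok
k=2 barrier max(L[2]=9,C[1]=7)→9c, D[2]=9 ok
k=3 barrier max(L[3]=6,C[2]=9)→9c, D[3]=9 ok
k=4 barrier max(L[4]=2,C[3]=9)→9c, D[4]=8 SHORT
k=5 barrier max(L[5]=5,C[4]=2)→5c, D[5]=5 ok
k=6 barrier max(L[6]=7,C[5]=5)→7c, D[6]=7 ok
k=7 barrier max(L[7]=5,C[6]=6)→6c, D[7]=6 ok
k=8 barrier C[7]=2→2c, D[8]=2 ok

hazard at step 4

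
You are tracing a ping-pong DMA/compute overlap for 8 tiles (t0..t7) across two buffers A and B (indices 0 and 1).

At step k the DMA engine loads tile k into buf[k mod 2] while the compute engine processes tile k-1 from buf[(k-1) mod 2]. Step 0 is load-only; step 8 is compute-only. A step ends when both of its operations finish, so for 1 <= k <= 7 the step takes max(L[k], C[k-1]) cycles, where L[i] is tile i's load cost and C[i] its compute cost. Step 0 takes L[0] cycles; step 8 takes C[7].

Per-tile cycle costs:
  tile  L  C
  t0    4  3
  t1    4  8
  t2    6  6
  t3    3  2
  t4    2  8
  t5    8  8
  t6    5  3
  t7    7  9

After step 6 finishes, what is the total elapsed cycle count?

step 0: L[0]=4 → dur=4, Σ=4 | A=load:t0 B=idle [load-only]
step 1: L[1]=4 C[0]=3 → dur=4, Σ=8 | A=compute:t0 B=load:t1 [load-bound]
step 2: L[2]=6 C[1]=8 → dur=8, Σ=16 | A=load:t2 B=compute:t1 [compute-bound]
step 3: L[3]=3 C[2]=6 → dur=6, Σ=22 | A=compute:t2 B=load:t3 [compute-bound]
step 4: L[4]=2 C[3]=2 → dur=2, Σ=24 | A=load:t4 B=compute:t3 [tied]
step 5: L[5]=8 C[4]=8 → dur=8, Σ=32 | A=compute:t4 B=load:t5 [tied]
step 6: L[6]=5 C[5]=8 → dur=8, Σ=40 | A=load:t6 B=compute:t5 [compute-bound]
step 7: L[7]=7 C[6]=3 → dur=7, Σ=47 | A=compute:t6 B=load:t7 [load-bound]
step 8: C[7]=9 → dur=9, Σ=56 | A=idle B=compute:t7 [compute-only]

end_cycle[6] = 40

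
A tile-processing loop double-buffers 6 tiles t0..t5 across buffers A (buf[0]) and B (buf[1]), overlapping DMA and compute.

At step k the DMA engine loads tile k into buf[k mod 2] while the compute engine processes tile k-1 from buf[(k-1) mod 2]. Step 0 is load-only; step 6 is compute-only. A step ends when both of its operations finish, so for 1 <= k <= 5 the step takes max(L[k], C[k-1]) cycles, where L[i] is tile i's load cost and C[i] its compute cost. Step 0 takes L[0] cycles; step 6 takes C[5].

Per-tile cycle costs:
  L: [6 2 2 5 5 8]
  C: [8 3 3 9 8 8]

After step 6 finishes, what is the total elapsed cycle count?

  0. 6=6c; end=6; A:t0 B:-
  1. max(2,8)=8c; end=14; A:t0 B:t1
  2. max(2,3)=3c; end=17; A:t2 B:t1
  3. max(5,3)=5c; end=22; A:t2 B:t3
  4. max(5,9)=9c; end=31; A:t4 B:t3
  5. max(8,8)=8c; end=39; A:t4 B:t5
  6. 8=8c; end=47; A:t4 B:t5

end_cycle[6] = 47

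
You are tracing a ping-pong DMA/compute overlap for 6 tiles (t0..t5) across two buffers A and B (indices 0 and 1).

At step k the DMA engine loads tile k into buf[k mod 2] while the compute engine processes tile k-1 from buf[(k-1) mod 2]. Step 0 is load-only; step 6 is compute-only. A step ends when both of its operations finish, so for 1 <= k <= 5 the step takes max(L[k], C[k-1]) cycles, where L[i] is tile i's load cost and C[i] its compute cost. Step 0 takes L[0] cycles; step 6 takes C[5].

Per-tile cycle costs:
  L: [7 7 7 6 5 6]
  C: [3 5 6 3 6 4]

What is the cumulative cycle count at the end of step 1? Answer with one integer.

k=0 load=t0/7c comp=- wait=7 total=7
k=1 load=t1/7c comp=t0/3c wait=7 total=14
k=2 load=t2/7c comp=t1/5c wait=7 total=21
k=3 load=t3/6c comp=t2/6c wait=6 total=27
k=4 load=t4/5c comp=t3/3c wait=5 total=32
k=5 load=t5/6c comp=t4/6c wait=6 total=38
k=6 load=- comp=t5/4c wait=4 total=42

end_cycle[1] = 14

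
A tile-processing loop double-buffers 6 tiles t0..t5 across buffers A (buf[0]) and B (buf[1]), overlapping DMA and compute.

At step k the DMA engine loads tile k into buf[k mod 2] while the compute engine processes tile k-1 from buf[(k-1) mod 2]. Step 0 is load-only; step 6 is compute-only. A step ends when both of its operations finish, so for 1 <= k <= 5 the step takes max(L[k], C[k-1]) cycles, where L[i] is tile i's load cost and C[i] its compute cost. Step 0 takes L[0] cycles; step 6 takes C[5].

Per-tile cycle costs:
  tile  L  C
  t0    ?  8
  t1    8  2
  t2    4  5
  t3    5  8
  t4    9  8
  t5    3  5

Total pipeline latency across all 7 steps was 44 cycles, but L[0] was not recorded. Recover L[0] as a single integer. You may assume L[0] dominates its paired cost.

step 0: dur = L[0]=? = L[0]  (unknown; binding)
step 1: dur = max(L[1]=8, C[0]=8) = 8
step 2: dur = max(L[2]=4, C[1]=2) = 4
step 3: dur = max(L[3]=5, C[2]=5) = 5
step 4: dur = max(L[4]=9, C[3]=8) = 9
step 5: dur = max(L[5]=3, C[4]=8) = 8
step 6: dur = C[5]=5 = 5
sum of known step durations = 39
dur[0] = total - known = 44 - 39 = 5
L[0] is the binding max in step 0, so L[0] = dur[0] = 5

L[0] = 5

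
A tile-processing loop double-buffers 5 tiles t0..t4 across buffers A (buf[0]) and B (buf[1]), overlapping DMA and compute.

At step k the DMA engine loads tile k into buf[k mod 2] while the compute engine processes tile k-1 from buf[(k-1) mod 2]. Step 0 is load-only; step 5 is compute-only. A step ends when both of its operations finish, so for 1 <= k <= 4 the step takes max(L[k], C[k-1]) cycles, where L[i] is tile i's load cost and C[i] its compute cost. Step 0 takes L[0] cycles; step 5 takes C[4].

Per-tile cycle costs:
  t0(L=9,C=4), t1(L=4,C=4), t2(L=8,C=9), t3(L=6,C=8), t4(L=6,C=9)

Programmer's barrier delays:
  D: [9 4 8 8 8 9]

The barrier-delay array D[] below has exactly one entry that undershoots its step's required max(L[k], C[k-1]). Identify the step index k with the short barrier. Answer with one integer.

hazard at step 3

k=0 barrier L[0]=9→9c, D[0]=9 ok
k=1 barrier max(L[1]=4,C[0]=4)→4c, D[1]=4 ok
k=2 barrier max(L[2]=8,C[1]=4)→8c, D[2]=8 ok
k=3 barrier max(L[3]=6,C[2]=9)→9c, D[3]=8 SHORT
k=4 barrier max(L[4]=6,C[3]=8)→8c, D[4]=8 ok
k=5 barrier C[4]=9→9c, D[5]=9 ok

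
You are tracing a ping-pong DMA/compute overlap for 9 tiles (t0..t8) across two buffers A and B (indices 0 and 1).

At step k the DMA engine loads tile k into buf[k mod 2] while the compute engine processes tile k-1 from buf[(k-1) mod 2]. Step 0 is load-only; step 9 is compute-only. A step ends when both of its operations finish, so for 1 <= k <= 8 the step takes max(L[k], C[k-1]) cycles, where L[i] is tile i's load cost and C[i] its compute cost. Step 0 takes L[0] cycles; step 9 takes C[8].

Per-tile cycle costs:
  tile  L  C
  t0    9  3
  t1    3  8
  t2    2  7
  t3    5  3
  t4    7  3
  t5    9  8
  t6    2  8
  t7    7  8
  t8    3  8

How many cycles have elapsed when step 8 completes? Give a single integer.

[0] DMA t0→A (9c) ∥ CU idle ⇒ 9c, clock 9
[1] DMA t1→B (3c) ∥ CU A:t0 (3c) ⇒ 3c, clock 12
[2] DMA t2→A (2c) ∥ CU B:t1 (8c) ⇒ 8c, clock 20
[3] DMA t3→B (5c) ∥ CU A:t2 (7c) ⇒ 7c, clock 27
[4] DMA t4→A (7c) ∥ CU B:t3 (3c) ⇒ 7c, clock 34
[5] DMA t5→B (9c) ∥ CU A:t4 (3c) ⇒ 9c, clock 43
[6] DMA t6→A (2c) ∥ CU B:t5 (8c) ⇒ 8c, clock 51
[7] DMA t7→B (7c) ∥ CU A:t6 (8c) ⇒ 8c, clock 59
[8] DMA t8→A (3c) ∥ CU B:t7 (8c) ⇒ 8c, clock 67
[9] DMA idle ∥ CU A:t8 (8c) ⇒ 8c, clock 75

end_cycle[8] = 67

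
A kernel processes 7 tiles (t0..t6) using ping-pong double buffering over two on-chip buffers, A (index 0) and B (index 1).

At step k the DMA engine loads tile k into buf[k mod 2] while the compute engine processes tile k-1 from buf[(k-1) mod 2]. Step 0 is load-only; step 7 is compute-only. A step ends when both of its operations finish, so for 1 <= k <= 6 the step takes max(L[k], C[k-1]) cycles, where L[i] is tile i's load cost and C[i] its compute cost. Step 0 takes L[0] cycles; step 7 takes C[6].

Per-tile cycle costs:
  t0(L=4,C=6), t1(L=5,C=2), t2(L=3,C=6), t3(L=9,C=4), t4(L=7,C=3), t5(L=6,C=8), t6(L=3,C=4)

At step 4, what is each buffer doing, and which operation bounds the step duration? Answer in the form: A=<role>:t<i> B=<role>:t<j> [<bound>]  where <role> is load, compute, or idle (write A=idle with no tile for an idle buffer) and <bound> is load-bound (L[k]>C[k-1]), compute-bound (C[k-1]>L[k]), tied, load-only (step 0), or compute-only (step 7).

step 4: A=load:t4 B=compute:t3 [load-bound]

  0. 4=4c; end=4; A:t0 B:-
  1. max(5,6)=6c; end=10; A:t0 B:t1
  2. max(3,2)=3c; end=13; A:t2 B:t1
  3. max(9,6)=9c; end=22; A:t2 B:t3
  4. max(7,4)=7c; end=29; A:t4 B:t3
  5. max(6,3)=6c; end=35; A:t4 B:t5
  6. max(3,8)=8c; end=43; A:t6 B:t5
  7. 4=4c; end=47; A:t6 B:t5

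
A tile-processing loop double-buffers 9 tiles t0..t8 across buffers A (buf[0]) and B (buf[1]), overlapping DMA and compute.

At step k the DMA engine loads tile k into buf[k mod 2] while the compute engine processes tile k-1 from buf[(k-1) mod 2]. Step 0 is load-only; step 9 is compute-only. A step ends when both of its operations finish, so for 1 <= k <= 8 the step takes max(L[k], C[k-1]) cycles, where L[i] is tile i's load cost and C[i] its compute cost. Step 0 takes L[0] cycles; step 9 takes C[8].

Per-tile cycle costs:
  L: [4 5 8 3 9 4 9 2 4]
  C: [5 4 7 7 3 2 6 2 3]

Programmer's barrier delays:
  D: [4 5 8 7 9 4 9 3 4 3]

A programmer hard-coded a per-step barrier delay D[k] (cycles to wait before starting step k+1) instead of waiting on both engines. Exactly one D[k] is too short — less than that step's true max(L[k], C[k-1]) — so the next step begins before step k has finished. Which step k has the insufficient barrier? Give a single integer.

hazard at step 7

k=0 barrier L[0]=4→4c, D[0]=4 ok
k=1 barrier max(L[1]=5,C[0]=5)→5c, D[1]=5 ok
k=2 barrier max(L[2]=8,C[1]=4)→8c, D[2]=8 ok
k=3 barrier max(L[3]=3,C[2]=7)→7c, D[3]=7 ok
k=4 barrier max(L[4]=9,C[3]=7)→9c, D[4]=9 ok
k=5 barrier max(L[5]=4,C[4]=3)→4c, D[5]=4 ok
k=6 barrier max(L[6]=9,C[5]=2)→9c, D[6]=9 ok
k=7 barrier max(L[7]=2,C[6]=6)→6c, D[7]=3 SHORT
k=8 barrier max(L[8]=4,C[7]=2)→4c, D[8]=4 ok
k=9 barrier C[8]=3→3c, D[9]=3 ok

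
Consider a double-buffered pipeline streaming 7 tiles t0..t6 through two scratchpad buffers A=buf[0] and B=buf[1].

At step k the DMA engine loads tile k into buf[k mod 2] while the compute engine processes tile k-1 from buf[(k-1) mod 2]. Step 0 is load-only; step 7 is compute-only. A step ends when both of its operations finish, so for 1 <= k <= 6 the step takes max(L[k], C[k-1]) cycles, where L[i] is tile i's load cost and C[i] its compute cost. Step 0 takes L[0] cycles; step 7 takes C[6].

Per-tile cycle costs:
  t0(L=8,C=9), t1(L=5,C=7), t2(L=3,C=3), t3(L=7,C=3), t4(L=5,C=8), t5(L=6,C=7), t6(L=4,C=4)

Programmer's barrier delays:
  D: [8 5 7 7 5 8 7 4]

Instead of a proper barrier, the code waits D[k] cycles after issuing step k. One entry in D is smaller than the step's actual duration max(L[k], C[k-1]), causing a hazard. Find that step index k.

k=0 barrier L[0]=8→8c, D[0]=8 ok
k=1 barrier max(L[1]=5,C[0]=9)→9c, D[1]=5 SHORT
k=2 barrier max(L[2]=3,C[1]=7)→7c, D[2]=7 ok
k=3 barrier max(L[3]=7,C[2]=3)→7c, D[3]=7 ok
k=4 barrier max(L[4]=5,C[3]=3)→5c, D[4]=5 ok
k=5 barrier max(L[5]=6,C[4]=8)→8c, D[5]=8 ok
k=6 barrier max(L[6]=4,C[5]=7)→7c, D[6]=7 ok
k=7 barrier C[6]=4→4c, D[7]=4 ok

hazard at step 1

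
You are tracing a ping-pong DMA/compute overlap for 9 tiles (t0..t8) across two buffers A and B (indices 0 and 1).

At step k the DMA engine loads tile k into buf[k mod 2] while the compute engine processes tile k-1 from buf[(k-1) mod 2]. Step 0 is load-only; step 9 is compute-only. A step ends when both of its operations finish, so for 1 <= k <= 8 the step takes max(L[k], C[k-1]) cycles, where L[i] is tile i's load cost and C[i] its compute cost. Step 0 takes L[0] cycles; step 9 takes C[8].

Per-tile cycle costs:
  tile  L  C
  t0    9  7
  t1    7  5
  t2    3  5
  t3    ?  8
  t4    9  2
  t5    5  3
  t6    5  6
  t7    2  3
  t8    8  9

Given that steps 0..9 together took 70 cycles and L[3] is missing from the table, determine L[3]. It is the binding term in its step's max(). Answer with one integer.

step 0 | dur = L[0]=9 = 9
step 1 | dur = max(L[1]=7, C[0]=7) = 7
step 2 | dur = max(L[2]=3, C[1]=5) = 5
step 3 | dur = max(L[3]=?, C[2]=5) = L[3]  (unknown; binding)
step 4 | dur = max(L[4]=9, C[3]=8) = 9
step 5 | dur = max(L[5]=5, C[4]=2) = 5
step 6 | dur = max(L[6]=5, C[5]=3) = 5
step 7 | dur = max(L[7]=2, C[6]=6) = 6
step 8 | dur = max(L[8]=8, C[7]=3) = 8
step 9 | dur = C[8]=9 = 9
sum of known step durations = 63
dur[3] = total - known = 70 - 63 = 7
L[3] is the binding max in step 3, so L[3] = dur[3] = 7

L[3] = 7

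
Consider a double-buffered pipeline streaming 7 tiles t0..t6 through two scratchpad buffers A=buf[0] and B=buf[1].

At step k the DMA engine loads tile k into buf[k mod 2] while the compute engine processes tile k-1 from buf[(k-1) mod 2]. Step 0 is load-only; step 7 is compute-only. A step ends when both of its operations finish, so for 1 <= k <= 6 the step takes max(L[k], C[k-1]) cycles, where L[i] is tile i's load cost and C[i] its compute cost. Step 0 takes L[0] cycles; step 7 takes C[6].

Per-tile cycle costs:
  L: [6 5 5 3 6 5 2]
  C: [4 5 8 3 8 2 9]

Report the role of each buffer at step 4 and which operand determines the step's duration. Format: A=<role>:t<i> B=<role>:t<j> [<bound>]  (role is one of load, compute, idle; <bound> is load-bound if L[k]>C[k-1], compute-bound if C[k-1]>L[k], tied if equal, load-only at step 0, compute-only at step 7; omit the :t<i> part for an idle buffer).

[0] DMA t0→A (6c) ∥ CU idle ⇒ 6c, clock 6
[1] DMA t1→B (5c) ∥ CU A:t0 (4c) ⇒ 5c, clock 11
[2] DMA t2→A (5c) ∥ CU B:t1 (5c) ⇒ 5c, clock 16
[3] DMA t3→B (3c) ∥ CU A:t2 (8c) ⇒ 8c, clock 24
[4] DMA t4→A (6c) ∥ CU B:t3 (3c) ⇒ 6c, clock 30
[5] DMA t5→B (5c) ∥ CU A:t4 (8c) ⇒ 8c, clock 38
[6] DMA t6→A (2c) ∥ CU B:t5 (2c) ⇒ 2c, clock 40
[7] DMA idle ∥ CU A:t6 (9c) ⇒ 9c, clock 49

step 4: A=load:t4 B=compute:t3 [load-bound]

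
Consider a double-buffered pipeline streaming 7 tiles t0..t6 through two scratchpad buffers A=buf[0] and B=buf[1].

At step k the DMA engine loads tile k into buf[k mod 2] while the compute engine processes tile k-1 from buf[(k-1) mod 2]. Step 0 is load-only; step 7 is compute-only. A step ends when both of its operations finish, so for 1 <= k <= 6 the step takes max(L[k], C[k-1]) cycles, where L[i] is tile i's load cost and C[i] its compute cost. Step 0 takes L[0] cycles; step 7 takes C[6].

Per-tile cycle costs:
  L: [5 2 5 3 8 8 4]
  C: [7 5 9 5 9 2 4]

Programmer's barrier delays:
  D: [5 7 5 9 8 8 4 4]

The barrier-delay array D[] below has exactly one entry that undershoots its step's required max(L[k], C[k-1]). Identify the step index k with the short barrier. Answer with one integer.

hazard at step 5

step 0: need L[0]=5 = 5; D[0]=5 ok
step 1: need max(L[1]=2,C[0]=7) = 7; D[1]=7 ok
step 2: need max(L[2]=5,C[1]=5) = 5; D[2]=5 ok
step 3: need max(L[3]=3,C[2]=9) = 9; D[3]=9 ok
step 4: need max(L[4]=8,C[3]=5) = 8; D[4]=8 ok
step 5: need max(L[5]=8,C[4]=9) = 9; D[5]=8 SHORT
step 6: need max(L[6]=4,C[5]=2) = 4; D[6]=4 ok
step 7: need C[6]=4 = 4; D[7]=4 ok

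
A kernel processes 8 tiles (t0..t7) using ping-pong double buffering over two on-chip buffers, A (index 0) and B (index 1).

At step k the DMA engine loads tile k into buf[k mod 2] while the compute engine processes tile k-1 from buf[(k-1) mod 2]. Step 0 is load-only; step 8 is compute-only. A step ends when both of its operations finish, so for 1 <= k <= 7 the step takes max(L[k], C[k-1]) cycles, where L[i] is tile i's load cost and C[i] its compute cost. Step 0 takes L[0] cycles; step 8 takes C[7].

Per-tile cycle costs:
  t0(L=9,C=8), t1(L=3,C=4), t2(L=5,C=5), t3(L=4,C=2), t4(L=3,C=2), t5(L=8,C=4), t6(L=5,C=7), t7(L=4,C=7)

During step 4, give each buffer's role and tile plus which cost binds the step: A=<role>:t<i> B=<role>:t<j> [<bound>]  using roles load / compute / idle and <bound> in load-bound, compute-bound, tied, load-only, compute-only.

[0] DMA t0→A (9c) ∥ CU idle ⇒ 9c, clock 9
[1] DMA t1→B (3c) ∥ CU A:t0 (8c) ⇒ 8c, clock 17
[2] DMA t2→A (5c) ∥ CU B:t1 (4c) ⇒ 5c, clock 22
[3] DMA t3→B (4c) ∥ CU A:t2 (5c) ⇒ 5c, clock 27
[4] DMA t4→A (3c) ∥ CU B:t3 (2c) ⇒ 3c, clock 30
[5] DMA t5→B (8c) ∥ CU A:t4 (2c) ⇒ 8c, clock 38
[6] DMA t6→A (5c) ∥ CU B:t5 (4c) ⇒ 5c, clock 43
[7] DMA t7→B (4c) ∥ CU A:t6 (7c) ⇒ 7c, clock 50
[8] DMA idle ∥ CU B:t7 (7c) ⇒ 7c, clock 57

step 4: A=load:t4 B=compute:t3 [load-bound]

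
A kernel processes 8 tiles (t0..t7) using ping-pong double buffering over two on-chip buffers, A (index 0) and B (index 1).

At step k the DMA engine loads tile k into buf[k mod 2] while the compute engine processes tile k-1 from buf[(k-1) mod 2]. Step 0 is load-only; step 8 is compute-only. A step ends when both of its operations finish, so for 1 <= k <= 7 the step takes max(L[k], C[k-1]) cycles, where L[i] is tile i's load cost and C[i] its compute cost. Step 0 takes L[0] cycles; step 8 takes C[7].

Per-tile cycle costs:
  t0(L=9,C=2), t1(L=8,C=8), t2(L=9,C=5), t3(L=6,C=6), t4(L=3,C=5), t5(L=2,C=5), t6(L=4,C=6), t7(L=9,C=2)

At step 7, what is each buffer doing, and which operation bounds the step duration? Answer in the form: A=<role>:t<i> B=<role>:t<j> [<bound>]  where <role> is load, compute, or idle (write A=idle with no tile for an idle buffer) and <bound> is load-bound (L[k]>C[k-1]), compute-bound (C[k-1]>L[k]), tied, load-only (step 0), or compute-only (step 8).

[0] DMA t0→A (9c) ∥ CU idle ⇒ 9c, clock 9
[1] DMA t1→B (8c) ∥ CU A:t0 (2c) ⇒ 8c, clock 17
[2] DMA t2→A (9c) ∥ CU B:t1 (8c) ⇒ 9c, clock 26
[3] DMA t3→B (6c) ∥ CU A:t2 (5c) ⇒ 6c, clock 32
[4] DMA t4→A (3c) ∥ CU B:t3 (6c) ⇒ 6c, clock 38
[5] DMA t5→B (2c) ∥ CU A:t4 (5c) ⇒ 5c, clock 43
[6] DMA t6→A (4c) ∥ CU B:t5 (5c) ⇒ 5c, clock 48
[7] DMA t7→B (9c) ∥ CU A:t6 (6c) ⇒ 9c, clock 57
[8] DMA idle ∥ CU B:t7 (2c) ⇒ 2c, clock 59

step 7: A=compute:t6 B=load:t7 [load-bound]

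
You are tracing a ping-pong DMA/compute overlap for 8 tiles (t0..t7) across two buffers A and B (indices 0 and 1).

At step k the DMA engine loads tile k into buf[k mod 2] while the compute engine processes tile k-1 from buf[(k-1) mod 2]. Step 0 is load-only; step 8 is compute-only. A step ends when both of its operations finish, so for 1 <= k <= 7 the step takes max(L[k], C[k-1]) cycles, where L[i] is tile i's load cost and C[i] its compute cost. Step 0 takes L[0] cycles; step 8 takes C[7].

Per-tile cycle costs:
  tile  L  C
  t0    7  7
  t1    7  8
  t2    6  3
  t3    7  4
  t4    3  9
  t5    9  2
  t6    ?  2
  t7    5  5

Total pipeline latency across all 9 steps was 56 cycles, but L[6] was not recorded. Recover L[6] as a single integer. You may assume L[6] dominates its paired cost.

step 0: dur = L[0]=7 = 7
step 1: dur = max(L[1]=7, C[0]=7) = 7
step 2: dur = max(L[2]=6, C[1]=8) = 8
step 3: dur = max(L[3]=7, C[2]=3) = 7
step 4: dur = max(L[4]=3, C[3]=4) = 4
step 5: dur = max(L[5]=9, C[4]=9) = 9
step 6: dur = max(L[6]=?, C[5]=2) = L[6]  (unknown; binding)
step 7: dur = max(L[7]=5, C[6]=2) = 5
step 8: dur = C[7]=5 = 5
sum of known step durations = 52
dur[6] = total - known = 56 - 52 = 4
L[6] is the binding max in step 6, so L[6] = dur[6] = 4

L[6] = 4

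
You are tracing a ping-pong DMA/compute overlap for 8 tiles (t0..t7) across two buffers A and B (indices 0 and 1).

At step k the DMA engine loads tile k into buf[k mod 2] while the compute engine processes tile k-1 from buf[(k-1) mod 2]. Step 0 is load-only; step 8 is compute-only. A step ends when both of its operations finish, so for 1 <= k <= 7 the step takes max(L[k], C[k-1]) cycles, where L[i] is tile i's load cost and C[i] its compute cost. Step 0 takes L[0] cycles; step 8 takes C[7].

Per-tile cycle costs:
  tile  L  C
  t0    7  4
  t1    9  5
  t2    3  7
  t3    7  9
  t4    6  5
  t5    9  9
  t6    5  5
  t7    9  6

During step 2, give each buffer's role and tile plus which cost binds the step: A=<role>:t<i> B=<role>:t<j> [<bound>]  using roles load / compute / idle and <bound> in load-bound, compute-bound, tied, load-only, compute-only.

k=0 load=t0/7c comp=- wait=7 total=7
k=1 load=t1/9c comp=t0/4c wait=9 total=16
k=2 load=t2/3c comp=t1/5c wait=5 total=21
k=3 load=t3/7c comp=t2/7c wait=7 total=28
k=4 load=t4/6c comp=t3/9c wait=9 total=37
k=5 load=t5/9c comp=t4/5c wait=9 total=46
k=6 load=t6/5c comp=t5/9c wait=9 total=55
k=7 load=t7/9c comp=t6/5c wait=9 total=64
k=8 load=- comp=t7/6c wait=6 total=70

step 2: A=load:t2 B=compute:t1 [compute-bound]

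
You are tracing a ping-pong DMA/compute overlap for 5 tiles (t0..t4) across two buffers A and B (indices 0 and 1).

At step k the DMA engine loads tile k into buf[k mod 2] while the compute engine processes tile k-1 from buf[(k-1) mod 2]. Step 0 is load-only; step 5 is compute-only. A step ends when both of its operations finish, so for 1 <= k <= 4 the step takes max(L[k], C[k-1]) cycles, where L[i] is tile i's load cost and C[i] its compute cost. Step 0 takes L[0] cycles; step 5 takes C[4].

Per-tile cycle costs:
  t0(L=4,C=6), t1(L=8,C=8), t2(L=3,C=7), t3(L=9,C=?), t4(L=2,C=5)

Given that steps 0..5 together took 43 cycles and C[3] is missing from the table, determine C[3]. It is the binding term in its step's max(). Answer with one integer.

C[3] = 9

step 0 | dur = L[0]=4 = 4
step 1 | dur = max(L[1]=8, C[0]=6) = 8
step 2 | dur = max(L[2]=3, C[1]=8) = 8
step 3 | dur = max(L[3]=9, C[2]=7) = 9
step 4 | dur = max(L[4]=2, C[3]=?) = C[3]  (unknown; binding)
step 5 | dur = C[4]=5 = 5
sum of known step durations = 34
dur[4] = total - known = 43 - 34 = 9
C[3] is the binding max in step 4, so C[3] = dur[4] = 9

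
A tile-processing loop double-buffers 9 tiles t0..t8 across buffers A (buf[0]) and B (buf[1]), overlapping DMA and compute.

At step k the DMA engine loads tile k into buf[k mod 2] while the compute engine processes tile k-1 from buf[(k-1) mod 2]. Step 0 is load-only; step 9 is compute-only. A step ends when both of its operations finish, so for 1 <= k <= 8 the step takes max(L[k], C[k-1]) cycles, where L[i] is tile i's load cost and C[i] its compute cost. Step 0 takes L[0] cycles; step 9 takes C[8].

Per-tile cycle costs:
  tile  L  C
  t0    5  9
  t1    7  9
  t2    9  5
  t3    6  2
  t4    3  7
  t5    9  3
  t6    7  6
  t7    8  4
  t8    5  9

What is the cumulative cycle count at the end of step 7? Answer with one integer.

end_cycle[7] = 56

k=0 load=t0/5c comp=- wait=5 total=5
k=1 load=t1/7c comp=t0/9c wait=9 total=14
k=2 load=t2/9c comp=t1/9c wait=9 total=23
k=3 load=t3/6c comp=t2/5c wait=6 total=29
k=4 load=t4/3c comp=t3/2c wait=3 total=32
k=5 load=t5/9c comp=t4/7c wait=9 total=41
k=6 load=t6/7c comp=t5/3c wait=7 total=48
k=7 load=t7/8c comp=t6/6c wait=8 total=56
k=8 load=t8/5c comp=t7/4c wait=5 total=61
k=9 load=- comp=t8/9c wait=9 total=70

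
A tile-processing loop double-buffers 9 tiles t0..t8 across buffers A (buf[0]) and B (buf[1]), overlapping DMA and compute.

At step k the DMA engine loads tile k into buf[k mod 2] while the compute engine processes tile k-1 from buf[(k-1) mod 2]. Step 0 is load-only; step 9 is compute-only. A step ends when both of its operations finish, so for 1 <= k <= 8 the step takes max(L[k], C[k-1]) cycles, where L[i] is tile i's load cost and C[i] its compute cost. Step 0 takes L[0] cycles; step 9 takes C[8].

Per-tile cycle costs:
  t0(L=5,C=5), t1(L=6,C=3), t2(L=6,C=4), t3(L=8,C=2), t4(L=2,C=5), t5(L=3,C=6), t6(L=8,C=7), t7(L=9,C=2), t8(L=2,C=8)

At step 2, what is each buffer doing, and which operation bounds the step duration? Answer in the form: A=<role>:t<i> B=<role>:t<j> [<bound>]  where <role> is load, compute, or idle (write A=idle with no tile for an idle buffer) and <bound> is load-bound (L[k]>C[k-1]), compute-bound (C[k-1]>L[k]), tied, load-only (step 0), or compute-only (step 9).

  0. 5=5c; end=5; A:t0 B:-
  1. max(6,5)=6c; end=11; A:t0 B:t1
  2. max(6,3)=6c; end=17; A:t2 B:t1
  3. max(8,4)=8c; end=25; A:t2 B:t3
  4. max(2,2)=2c; end=27; A:t4 B:t3
  5. max(3,5)=5c; end=32; A:t4 B:t5
  6. max(8,6)=8c; end=40; A:t6 B:t5
  7. max(9,7)=9c; end=49; A:t6 B:t7
  8. max(2,2)=2c; end=51; A:t8 B:t7
  9. 8=8c; end=59; A:t8 B:t7

step 2: A=load:t2 B=compute:t1 [load-bound]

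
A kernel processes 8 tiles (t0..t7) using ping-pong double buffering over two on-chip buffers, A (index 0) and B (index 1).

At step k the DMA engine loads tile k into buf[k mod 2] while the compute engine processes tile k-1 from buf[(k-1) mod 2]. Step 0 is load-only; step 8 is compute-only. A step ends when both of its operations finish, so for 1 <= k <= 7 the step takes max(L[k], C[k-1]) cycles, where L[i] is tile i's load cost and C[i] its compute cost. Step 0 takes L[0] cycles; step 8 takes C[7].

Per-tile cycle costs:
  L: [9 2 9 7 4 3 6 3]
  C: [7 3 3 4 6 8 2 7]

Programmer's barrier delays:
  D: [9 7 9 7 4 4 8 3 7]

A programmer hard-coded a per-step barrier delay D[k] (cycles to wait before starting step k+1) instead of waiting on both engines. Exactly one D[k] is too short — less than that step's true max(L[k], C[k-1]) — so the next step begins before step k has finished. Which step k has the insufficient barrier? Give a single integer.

hazard at step 5

k=0 barrier L[0]=9→9c, D[0]=9 ok
k=1 barrier max(L[1]=2,C[0]=7)→7c, D[1]=7 ok
k=2 barrier max(L[2]=9,C[1]=3)→9c, D[2]=9 ok
k=3 barrier max(L[3]=7,C[2]=3)→7c, D[3]=7 ok
k=4 barrier max(L[4]=4,C[3]=4)→4c, D[4]=4 ok
k=5 barrier max(L[5]=3,C[4]=6)→6c, D[5]=4 SHORT
k=6 barrier max(L[6]=6,C[5]=8)→8c, D[6]=8 ok
k=7 barrier max(L[7]=3,C[6]=2)→3c, D[7]=3 ok
k=8 barrier C[7]=7→7c, D[8]=7 ok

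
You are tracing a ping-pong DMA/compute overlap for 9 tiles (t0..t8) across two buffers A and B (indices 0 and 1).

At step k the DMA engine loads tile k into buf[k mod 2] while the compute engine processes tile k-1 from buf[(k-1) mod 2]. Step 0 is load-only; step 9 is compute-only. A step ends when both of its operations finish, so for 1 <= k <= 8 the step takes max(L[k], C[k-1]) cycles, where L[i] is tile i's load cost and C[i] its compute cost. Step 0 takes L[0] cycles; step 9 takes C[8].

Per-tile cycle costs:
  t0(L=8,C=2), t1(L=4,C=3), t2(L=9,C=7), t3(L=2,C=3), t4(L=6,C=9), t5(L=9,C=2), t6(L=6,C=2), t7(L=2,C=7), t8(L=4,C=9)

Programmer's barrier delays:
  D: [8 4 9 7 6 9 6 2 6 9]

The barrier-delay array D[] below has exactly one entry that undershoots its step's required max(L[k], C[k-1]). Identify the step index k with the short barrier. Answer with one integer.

hazard at step 8

step 0: need L[0]=8 = 8; D[0]=8 ok
step 1: need max(L[1]=4,C[0]=2) = 4; D[1]=4 ok
step 2: need max(L[2]=9,C[1]=3) = 9; D[2]=9 ok
step 3: need max(L[3]=2,C[2]=7) = 7; D[3]=7 ok
step 4: need max(L[4]=6,C[3]=3) = 6; D[4]=6 ok
step 5: need max(L[5]=9,C[4]=9) = 9; D[5]=9 ok
step 6: need max(L[6]=6,C[5]=2) = 6; D[6]=6 ok
step 7: need max(L[7]=2,C[6]=2) = 2; D[7]=2 ok
step 8: need max(L[8]=4,C[7]=7) = 7; D[8]=6 SHORT
step 9: need C[8]=9 = 9; D[9]=9 ok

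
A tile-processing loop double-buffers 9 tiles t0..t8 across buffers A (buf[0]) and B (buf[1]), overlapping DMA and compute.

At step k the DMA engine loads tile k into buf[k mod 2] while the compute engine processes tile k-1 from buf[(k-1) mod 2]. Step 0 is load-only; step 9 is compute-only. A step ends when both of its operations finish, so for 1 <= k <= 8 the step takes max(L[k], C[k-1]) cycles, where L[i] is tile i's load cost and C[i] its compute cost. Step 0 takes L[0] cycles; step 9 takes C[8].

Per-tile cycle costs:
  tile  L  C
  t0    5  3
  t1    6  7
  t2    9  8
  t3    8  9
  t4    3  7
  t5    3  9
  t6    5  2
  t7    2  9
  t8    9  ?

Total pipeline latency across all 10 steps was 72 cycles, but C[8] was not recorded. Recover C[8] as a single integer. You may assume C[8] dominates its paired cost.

C[8] = 8

step 0 = dur = L[0]=5 = 5
step 1 = dur = max(L[1]=6, C[0]=3) = 6
step 2 = dur = max(L[2]=9, C[1]=7) = 9
step 3 = dur = max(L[3]=8, C[2]=8) = 8
step 4 = dur = max(L[4]=3, C[3]=9) = 9
step 5 = dur = max(L[5]=3, C[4]=7) = 7
step 6 = dur = max(L[6]=5, C[5]=9) = 9
step 7 = dur = max(L[7]=2, C[6]=2) = 2
step 8 = dur = max(L[8]=9, C[7]=9) = 9
step 9 = dur = C[8]=? = C[8]  (unknown; binding)
sum of known step durations = 64
dur[9] = total - known = 72 - 64 = 8
C[8] is the binding max in step 9, so C[8] = dur[9] = 8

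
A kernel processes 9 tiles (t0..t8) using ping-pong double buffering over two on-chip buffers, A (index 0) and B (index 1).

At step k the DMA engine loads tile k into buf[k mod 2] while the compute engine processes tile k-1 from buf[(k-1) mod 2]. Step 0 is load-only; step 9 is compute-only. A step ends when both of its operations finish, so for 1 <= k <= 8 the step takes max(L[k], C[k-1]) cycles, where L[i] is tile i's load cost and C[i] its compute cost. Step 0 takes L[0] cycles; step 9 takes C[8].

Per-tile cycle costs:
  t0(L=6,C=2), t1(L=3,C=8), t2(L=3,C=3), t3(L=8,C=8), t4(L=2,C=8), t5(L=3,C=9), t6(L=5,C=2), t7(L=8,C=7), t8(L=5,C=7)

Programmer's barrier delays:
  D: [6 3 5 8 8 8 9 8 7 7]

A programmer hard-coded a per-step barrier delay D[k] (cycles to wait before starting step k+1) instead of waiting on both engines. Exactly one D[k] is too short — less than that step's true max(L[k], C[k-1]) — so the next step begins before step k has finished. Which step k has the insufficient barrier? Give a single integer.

[0] required=L[0]=6=6 vs D=6 ok
[1] required=max(L[1]=3,C[0]=2)=3 vs D=3 ok
[2] required=max(L[2]=3,C[1]=8)=8 vs D=5 SHORT
[3] required=max(L[3]=8,C[2]=3)=8 vs D=8 ok
[4] required=max(L[4]=2,C[3]=8)=8 vs D=8 ok
[5] required=max(L[5]=3,C[4]=8)=8 vs D=8 ok
[6] required=max(L[6]=5,C[5]=9)=9 vs D=9 ok
[7] required=max(L[7]=8,C[6]=2)=8 vs D=8 ok
[8] required=max(L[8]=5,C[7]=7)=7 vs D=7 ok
[9] required=C[8]=7=7 vs D=7 ok

hazard at step 2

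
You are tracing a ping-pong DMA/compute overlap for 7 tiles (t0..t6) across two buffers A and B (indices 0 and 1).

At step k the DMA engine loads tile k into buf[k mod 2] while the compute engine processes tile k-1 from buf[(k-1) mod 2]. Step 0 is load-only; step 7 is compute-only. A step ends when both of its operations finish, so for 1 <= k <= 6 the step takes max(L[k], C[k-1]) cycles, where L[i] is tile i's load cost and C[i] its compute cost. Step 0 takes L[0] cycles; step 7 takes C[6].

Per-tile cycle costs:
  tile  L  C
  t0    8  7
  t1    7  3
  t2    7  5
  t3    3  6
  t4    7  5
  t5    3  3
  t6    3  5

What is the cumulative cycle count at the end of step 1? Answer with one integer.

end_cycle[1] = 15

step 0: L[0]=8 → dur=8, Σ=8 | A=load:t0 B=idle [load-only]
step 1: L[1]=7 C[0]=7 → dur=7, Σ=15 | A=compute:t0 B=load:t1 [tied]
step 2: L[2]=7 C[1]=3 → dur=7, Σ=22 | A=load:t2 B=compute:t1 [load-bound]
step 3: L[3]=3 C[2]=5 → dur=5, Σ=27 | A=compute:t2 B=load:t3 [compute-bound]
step 4: L[4]=7 C[3]=6 → dur=7, Σ=34 | A=load:t4 B=compute:t3 [load-bound]
step 5: L[5]=3 C[4]=5 → dur=5, Σ=39 | A=compute:t4 B=load:t5 [compute-bound]
step 6: L[6]=3 C[5]=3 → dur=3, Σ=42 | A=load:t6 B=compute:t5 [tied]
step 7: C[6]=5 → dur=5, Σ=47 | A=compute:t6 B=idle [compute-only]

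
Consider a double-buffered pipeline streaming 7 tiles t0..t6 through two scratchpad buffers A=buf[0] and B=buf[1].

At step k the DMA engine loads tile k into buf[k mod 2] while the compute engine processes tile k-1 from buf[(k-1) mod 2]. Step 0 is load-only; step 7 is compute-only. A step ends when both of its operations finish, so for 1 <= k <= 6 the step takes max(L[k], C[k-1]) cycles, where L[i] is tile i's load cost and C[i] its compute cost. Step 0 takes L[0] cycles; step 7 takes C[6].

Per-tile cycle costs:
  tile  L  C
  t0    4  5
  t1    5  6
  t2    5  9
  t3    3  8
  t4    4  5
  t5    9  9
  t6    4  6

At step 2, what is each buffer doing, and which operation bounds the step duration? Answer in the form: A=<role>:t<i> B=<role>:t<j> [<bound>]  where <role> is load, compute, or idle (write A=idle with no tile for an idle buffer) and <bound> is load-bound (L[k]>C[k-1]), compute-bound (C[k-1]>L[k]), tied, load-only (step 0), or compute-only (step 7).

step 2: A=load:t2 B=compute:t1 [compute-bound]

k=0 load=t0/4c comp=- wait=4 total=4
k=1 load=t1/5c comp=t0/5c wait=5 total=9
k=2 load=t2/5c comp=t1/6c wait=6 total=15
k=3 load=t3/3c comp=t2/9c wait=9 total=24
k=4 load=t4/4c comp=t3/8c wait=8 total=32
k=5 load=t5/9c comp=t4/5c wait=9 total=41
k=6 load=t6/4c comp=t5/9c wait=9 total=50
k=7 load=- comp=t6/6c wait=6 total=56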